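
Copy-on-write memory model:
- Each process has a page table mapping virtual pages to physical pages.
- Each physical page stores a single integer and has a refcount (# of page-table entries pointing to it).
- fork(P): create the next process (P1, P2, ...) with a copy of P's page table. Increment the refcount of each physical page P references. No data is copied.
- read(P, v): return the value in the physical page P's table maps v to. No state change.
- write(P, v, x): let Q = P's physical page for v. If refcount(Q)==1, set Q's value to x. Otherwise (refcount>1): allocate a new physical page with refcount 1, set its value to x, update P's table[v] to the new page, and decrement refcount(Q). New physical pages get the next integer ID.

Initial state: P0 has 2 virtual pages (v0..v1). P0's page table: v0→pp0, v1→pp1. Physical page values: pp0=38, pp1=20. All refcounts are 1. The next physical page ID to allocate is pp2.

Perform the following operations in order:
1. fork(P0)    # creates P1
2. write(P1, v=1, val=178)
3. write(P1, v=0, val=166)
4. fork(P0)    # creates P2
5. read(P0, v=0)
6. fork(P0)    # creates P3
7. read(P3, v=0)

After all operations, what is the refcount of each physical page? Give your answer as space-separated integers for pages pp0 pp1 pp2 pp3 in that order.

Op 1: fork(P0) -> P1. 2 ppages; refcounts: pp0:2 pp1:2
Op 2: write(P1, v1, 178). refcount(pp1)=2>1 -> COPY to pp2. 3 ppages; refcounts: pp0:2 pp1:1 pp2:1
Op 3: write(P1, v0, 166). refcount(pp0)=2>1 -> COPY to pp3. 4 ppages; refcounts: pp0:1 pp1:1 pp2:1 pp3:1
Op 4: fork(P0) -> P2. 4 ppages; refcounts: pp0:2 pp1:2 pp2:1 pp3:1
Op 5: read(P0, v0) -> 38. No state change.
Op 6: fork(P0) -> P3. 4 ppages; refcounts: pp0:3 pp1:3 pp2:1 pp3:1
Op 7: read(P3, v0) -> 38. No state change.

Answer: 3 3 1 1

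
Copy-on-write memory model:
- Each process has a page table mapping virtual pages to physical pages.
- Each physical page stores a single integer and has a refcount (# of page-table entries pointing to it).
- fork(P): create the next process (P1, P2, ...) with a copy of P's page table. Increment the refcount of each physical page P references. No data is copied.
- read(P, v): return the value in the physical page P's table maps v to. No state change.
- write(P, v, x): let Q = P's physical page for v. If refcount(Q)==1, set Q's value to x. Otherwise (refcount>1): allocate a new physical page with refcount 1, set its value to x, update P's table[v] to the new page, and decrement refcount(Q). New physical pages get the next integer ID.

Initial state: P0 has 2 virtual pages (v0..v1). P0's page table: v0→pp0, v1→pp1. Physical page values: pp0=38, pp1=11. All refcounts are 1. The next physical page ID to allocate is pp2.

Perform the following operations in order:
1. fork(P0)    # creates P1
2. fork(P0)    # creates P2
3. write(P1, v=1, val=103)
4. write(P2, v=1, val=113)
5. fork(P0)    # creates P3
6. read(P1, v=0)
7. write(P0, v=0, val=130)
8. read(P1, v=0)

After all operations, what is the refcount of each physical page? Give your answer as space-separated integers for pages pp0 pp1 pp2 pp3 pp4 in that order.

Answer: 3 2 1 1 1

Derivation:
Op 1: fork(P0) -> P1. 2 ppages; refcounts: pp0:2 pp1:2
Op 2: fork(P0) -> P2. 2 ppages; refcounts: pp0:3 pp1:3
Op 3: write(P1, v1, 103). refcount(pp1)=3>1 -> COPY to pp2. 3 ppages; refcounts: pp0:3 pp1:2 pp2:1
Op 4: write(P2, v1, 113). refcount(pp1)=2>1 -> COPY to pp3. 4 ppages; refcounts: pp0:3 pp1:1 pp2:1 pp3:1
Op 5: fork(P0) -> P3. 4 ppages; refcounts: pp0:4 pp1:2 pp2:1 pp3:1
Op 6: read(P1, v0) -> 38. No state change.
Op 7: write(P0, v0, 130). refcount(pp0)=4>1 -> COPY to pp4. 5 ppages; refcounts: pp0:3 pp1:2 pp2:1 pp3:1 pp4:1
Op 8: read(P1, v0) -> 38. No state change.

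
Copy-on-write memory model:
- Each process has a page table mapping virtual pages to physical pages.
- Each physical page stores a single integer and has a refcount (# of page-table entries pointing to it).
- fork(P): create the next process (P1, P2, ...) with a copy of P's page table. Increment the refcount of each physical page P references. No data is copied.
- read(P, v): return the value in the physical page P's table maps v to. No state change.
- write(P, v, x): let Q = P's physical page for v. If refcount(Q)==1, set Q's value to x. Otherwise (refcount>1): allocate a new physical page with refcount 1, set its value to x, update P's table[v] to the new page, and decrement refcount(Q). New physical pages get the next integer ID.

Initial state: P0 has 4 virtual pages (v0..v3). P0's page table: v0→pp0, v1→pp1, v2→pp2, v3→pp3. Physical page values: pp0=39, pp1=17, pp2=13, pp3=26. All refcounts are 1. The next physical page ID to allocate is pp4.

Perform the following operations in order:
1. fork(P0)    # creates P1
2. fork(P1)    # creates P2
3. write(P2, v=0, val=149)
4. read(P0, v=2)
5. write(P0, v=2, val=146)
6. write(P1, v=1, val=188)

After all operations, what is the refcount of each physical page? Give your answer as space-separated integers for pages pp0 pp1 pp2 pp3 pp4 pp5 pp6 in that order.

Answer: 2 2 2 3 1 1 1

Derivation:
Op 1: fork(P0) -> P1. 4 ppages; refcounts: pp0:2 pp1:2 pp2:2 pp3:2
Op 2: fork(P1) -> P2. 4 ppages; refcounts: pp0:3 pp1:3 pp2:3 pp3:3
Op 3: write(P2, v0, 149). refcount(pp0)=3>1 -> COPY to pp4. 5 ppages; refcounts: pp0:2 pp1:3 pp2:3 pp3:3 pp4:1
Op 4: read(P0, v2) -> 13. No state change.
Op 5: write(P0, v2, 146). refcount(pp2)=3>1 -> COPY to pp5. 6 ppages; refcounts: pp0:2 pp1:3 pp2:2 pp3:3 pp4:1 pp5:1
Op 6: write(P1, v1, 188). refcount(pp1)=3>1 -> COPY to pp6. 7 ppages; refcounts: pp0:2 pp1:2 pp2:2 pp3:3 pp4:1 pp5:1 pp6:1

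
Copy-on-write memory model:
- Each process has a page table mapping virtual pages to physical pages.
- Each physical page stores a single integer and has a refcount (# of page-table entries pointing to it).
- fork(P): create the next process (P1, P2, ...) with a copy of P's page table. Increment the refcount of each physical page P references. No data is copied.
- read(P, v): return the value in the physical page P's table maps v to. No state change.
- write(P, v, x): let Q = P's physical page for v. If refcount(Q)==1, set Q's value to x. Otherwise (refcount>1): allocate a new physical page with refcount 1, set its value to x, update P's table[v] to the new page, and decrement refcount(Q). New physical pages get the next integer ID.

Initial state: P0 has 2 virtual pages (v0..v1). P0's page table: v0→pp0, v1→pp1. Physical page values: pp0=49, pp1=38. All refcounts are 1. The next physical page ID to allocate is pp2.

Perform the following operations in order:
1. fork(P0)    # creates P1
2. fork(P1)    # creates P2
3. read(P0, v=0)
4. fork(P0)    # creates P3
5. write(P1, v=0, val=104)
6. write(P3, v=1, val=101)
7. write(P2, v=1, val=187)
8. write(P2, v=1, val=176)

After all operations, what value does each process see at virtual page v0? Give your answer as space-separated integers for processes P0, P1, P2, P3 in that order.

Answer: 49 104 49 49

Derivation:
Op 1: fork(P0) -> P1. 2 ppages; refcounts: pp0:2 pp1:2
Op 2: fork(P1) -> P2. 2 ppages; refcounts: pp0:3 pp1:3
Op 3: read(P0, v0) -> 49. No state change.
Op 4: fork(P0) -> P3. 2 ppages; refcounts: pp0:4 pp1:4
Op 5: write(P1, v0, 104). refcount(pp0)=4>1 -> COPY to pp2. 3 ppages; refcounts: pp0:3 pp1:4 pp2:1
Op 6: write(P3, v1, 101). refcount(pp1)=4>1 -> COPY to pp3. 4 ppages; refcounts: pp0:3 pp1:3 pp2:1 pp3:1
Op 7: write(P2, v1, 187). refcount(pp1)=3>1 -> COPY to pp4. 5 ppages; refcounts: pp0:3 pp1:2 pp2:1 pp3:1 pp4:1
Op 8: write(P2, v1, 176). refcount(pp4)=1 -> write in place. 5 ppages; refcounts: pp0:3 pp1:2 pp2:1 pp3:1 pp4:1
P0: v0 -> pp0 = 49
P1: v0 -> pp2 = 104
P2: v0 -> pp0 = 49
P3: v0 -> pp0 = 49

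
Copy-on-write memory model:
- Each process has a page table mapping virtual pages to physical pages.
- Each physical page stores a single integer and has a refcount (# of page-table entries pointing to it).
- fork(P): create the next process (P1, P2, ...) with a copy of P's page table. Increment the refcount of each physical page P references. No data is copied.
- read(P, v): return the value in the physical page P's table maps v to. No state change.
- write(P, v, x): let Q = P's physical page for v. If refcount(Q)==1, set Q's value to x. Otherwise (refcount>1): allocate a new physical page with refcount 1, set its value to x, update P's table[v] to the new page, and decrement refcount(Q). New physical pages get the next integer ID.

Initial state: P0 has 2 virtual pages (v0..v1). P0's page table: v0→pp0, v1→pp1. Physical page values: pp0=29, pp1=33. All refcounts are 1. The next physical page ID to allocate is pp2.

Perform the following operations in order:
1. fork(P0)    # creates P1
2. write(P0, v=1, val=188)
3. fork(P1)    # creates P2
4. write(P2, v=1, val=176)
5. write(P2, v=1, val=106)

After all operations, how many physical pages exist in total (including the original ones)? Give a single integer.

Op 1: fork(P0) -> P1. 2 ppages; refcounts: pp0:2 pp1:2
Op 2: write(P0, v1, 188). refcount(pp1)=2>1 -> COPY to pp2. 3 ppages; refcounts: pp0:2 pp1:1 pp2:1
Op 3: fork(P1) -> P2. 3 ppages; refcounts: pp0:3 pp1:2 pp2:1
Op 4: write(P2, v1, 176). refcount(pp1)=2>1 -> COPY to pp3. 4 ppages; refcounts: pp0:3 pp1:1 pp2:1 pp3:1
Op 5: write(P2, v1, 106). refcount(pp3)=1 -> write in place. 4 ppages; refcounts: pp0:3 pp1:1 pp2:1 pp3:1

Answer: 4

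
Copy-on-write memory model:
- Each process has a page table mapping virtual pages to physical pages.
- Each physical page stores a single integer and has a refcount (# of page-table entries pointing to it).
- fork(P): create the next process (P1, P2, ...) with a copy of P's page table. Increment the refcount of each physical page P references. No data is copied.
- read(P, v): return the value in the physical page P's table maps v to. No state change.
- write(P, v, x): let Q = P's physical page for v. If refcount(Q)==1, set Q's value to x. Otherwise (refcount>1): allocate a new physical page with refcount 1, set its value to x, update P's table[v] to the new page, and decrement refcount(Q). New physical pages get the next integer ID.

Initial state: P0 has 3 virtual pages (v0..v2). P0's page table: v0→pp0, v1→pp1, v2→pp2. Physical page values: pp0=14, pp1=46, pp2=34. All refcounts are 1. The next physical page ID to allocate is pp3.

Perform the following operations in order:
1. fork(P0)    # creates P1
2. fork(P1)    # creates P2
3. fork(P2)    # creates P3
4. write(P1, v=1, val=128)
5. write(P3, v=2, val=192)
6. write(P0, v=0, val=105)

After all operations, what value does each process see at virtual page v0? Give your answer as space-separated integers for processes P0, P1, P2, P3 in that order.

Op 1: fork(P0) -> P1. 3 ppages; refcounts: pp0:2 pp1:2 pp2:2
Op 2: fork(P1) -> P2. 3 ppages; refcounts: pp0:3 pp1:3 pp2:3
Op 3: fork(P2) -> P3. 3 ppages; refcounts: pp0:4 pp1:4 pp2:4
Op 4: write(P1, v1, 128). refcount(pp1)=4>1 -> COPY to pp3. 4 ppages; refcounts: pp0:4 pp1:3 pp2:4 pp3:1
Op 5: write(P3, v2, 192). refcount(pp2)=4>1 -> COPY to pp4. 5 ppages; refcounts: pp0:4 pp1:3 pp2:3 pp3:1 pp4:1
Op 6: write(P0, v0, 105). refcount(pp0)=4>1 -> COPY to pp5. 6 ppages; refcounts: pp0:3 pp1:3 pp2:3 pp3:1 pp4:1 pp5:1
P0: v0 -> pp5 = 105
P1: v0 -> pp0 = 14
P2: v0 -> pp0 = 14
P3: v0 -> pp0 = 14

Answer: 105 14 14 14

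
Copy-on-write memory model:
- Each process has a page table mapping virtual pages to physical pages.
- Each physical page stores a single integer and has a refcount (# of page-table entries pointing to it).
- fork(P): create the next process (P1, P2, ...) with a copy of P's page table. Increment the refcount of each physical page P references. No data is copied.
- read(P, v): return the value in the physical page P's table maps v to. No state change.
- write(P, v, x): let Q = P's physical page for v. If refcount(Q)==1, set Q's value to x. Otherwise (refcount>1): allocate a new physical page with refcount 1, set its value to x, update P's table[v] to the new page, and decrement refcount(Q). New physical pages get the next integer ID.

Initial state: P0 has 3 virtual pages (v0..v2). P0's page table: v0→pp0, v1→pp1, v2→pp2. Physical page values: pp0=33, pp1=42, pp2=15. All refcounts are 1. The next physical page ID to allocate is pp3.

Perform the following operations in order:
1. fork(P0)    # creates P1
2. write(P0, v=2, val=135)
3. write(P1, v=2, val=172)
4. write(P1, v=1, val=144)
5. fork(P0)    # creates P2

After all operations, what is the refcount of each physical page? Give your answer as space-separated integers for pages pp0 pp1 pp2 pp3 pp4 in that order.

Answer: 3 2 1 2 1

Derivation:
Op 1: fork(P0) -> P1. 3 ppages; refcounts: pp0:2 pp1:2 pp2:2
Op 2: write(P0, v2, 135). refcount(pp2)=2>1 -> COPY to pp3. 4 ppages; refcounts: pp0:2 pp1:2 pp2:1 pp3:1
Op 3: write(P1, v2, 172). refcount(pp2)=1 -> write in place. 4 ppages; refcounts: pp0:2 pp1:2 pp2:1 pp3:1
Op 4: write(P1, v1, 144). refcount(pp1)=2>1 -> COPY to pp4. 5 ppages; refcounts: pp0:2 pp1:1 pp2:1 pp3:1 pp4:1
Op 5: fork(P0) -> P2. 5 ppages; refcounts: pp0:3 pp1:2 pp2:1 pp3:2 pp4:1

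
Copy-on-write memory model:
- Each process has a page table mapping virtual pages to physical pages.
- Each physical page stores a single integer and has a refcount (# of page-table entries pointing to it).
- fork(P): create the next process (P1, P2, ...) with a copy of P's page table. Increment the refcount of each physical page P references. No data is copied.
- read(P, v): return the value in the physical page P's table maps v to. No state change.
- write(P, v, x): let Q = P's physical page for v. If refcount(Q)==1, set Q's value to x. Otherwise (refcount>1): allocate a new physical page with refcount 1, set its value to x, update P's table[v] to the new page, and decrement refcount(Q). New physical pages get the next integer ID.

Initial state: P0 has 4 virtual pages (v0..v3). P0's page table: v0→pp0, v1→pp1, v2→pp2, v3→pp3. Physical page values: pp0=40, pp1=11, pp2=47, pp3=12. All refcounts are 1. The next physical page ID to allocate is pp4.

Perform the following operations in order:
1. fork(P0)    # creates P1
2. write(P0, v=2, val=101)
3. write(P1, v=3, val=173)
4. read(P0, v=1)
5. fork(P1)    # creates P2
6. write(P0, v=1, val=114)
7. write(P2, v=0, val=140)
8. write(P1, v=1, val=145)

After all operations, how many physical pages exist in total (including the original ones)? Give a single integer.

Op 1: fork(P0) -> P1. 4 ppages; refcounts: pp0:2 pp1:2 pp2:2 pp3:2
Op 2: write(P0, v2, 101). refcount(pp2)=2>1 -> COPY to pp4. 5 ppages; refcounts: pp0:2 pp1:2 pp2:1 pp3:2 pp4:1
Op 3: write(P1, v3, 173). refcount(pp3)=2>1 -> COPY to pp5. 6 ppages; refcounts: pp0:2 pp1:2 pp2:1 pp3:1 pp4:1 pp5:1
Op 4: read(P0, v1) -> 11. No state change.
Op 5: fork(P1) -> P2. 6 ppages; refcounts: pp0:3 pp1:3 pp2:2 pp3:1 pp4:1 pp5:2
Op 6: write(P0, v1, 114). refcount(pp1)=3>1 -> COPY to pp6. 7 ppages; refcounts: pp0:3 pp1:2 pp2:2 pp3:1 pp4:1 pp5:2 pp6:1
Op 7: write(P2, v0, 140). refcount(pp0)=3>1 -> COPY to pp7. 8 ppages; refcounts: pp0:2 pp1:2 pp2:2 pp3:1 pp4:1 pp5:2 pp6:1 pp7:1
Op 8: write(P1, v1, 145). refcount(pp1)=2>1 -> COPY to pp8. 9 ppages; refcounts: pp0:2 pp1:1 pp2:2 pp3:1 pp4:1 pp5:2 pp6:1 pp7:1 pp8:1

Answer: 9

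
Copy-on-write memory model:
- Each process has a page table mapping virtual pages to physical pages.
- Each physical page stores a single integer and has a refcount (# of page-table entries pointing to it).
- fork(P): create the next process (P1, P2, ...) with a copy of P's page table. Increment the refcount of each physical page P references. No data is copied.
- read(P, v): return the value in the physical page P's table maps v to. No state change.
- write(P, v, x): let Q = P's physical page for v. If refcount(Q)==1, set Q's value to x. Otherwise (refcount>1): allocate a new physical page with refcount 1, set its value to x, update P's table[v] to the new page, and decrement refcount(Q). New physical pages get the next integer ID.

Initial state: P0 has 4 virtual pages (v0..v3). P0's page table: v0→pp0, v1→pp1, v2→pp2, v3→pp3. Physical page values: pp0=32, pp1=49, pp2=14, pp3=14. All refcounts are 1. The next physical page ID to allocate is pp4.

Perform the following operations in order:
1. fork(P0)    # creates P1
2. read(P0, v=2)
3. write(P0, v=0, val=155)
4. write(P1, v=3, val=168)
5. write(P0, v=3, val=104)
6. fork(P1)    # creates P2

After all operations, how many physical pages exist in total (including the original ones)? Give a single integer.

Op 1: fork(P0) -> P1. 4 ppages; refcounts: pp0:2 pp1:2 pp2:2 pp3:2
Op 2: read(P0, v2) -> 14. No state change.
Op 3: write(P0, v0, 155). refcount(pp0)=2>1 -> COPY to pp4. 5 ppages; refcounts: pp0:1 pp1:2 pp2:2 pp3:2 pp4:1
Op 4: write(P1, v3, 168). refcount(pp3)=2>1 -> COPY to pp5. 6 ppages; refcounts: pp0:1 pp1:2 pp2:2 pp3:1 pp4:1 pp5:1
Op 5: write(P0, v3, 104). refcount(pp3)=1 -> write in place. 6 ppages; refcounts: pp0:1 pp1:2 pp2:2 pp3:1 pp4:1 pp5:1
Op 6: fork(P1) -> P2. 6 ppages; refcounts: pp0:2 pp1:3 pp2:3 pp3:1 pp4:1 pp5:2

Answer: 6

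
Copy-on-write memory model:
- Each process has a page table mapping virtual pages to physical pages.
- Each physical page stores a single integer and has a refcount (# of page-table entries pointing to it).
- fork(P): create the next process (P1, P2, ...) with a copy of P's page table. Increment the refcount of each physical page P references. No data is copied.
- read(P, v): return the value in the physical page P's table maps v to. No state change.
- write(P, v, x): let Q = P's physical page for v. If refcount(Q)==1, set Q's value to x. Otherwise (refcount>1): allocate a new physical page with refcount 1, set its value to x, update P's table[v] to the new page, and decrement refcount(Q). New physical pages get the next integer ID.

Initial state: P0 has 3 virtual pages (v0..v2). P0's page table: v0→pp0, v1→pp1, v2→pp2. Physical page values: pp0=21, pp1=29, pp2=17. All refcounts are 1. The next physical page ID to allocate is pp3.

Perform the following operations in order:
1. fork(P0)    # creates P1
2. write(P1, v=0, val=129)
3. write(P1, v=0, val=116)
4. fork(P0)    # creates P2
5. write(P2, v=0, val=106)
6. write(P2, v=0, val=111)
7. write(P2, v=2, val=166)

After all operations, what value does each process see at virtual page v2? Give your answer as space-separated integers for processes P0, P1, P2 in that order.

Answer: 17 17 166

Derivation:
Op 1: fork(P0) -> P1. 3 ppages; refcounts: pp0:2 pp1:2 pp2:2
Op 2: write(P1, v0, 129). refcount(pp0)=2>1 -> COPY to pp3. 4 ppages; refcounts: pp0:1 pp1:2 pp2:2 pp3:1
Op 3: write(P1, v0, 116). refcount(pp3)=1 -> write in place. 4 ppages; refcounts: pp0:1 pp1:2 pp2:2 pp3:1
Op 4: fork(P0) -> P2. 4 ppages; refcounts: pp0:2 pp1:3 pp2:3 pp3:1
Op 5: write(P2, v0, 106). refcount(pp0)=2>1 -> COPY to pp4. 5 ppages; refcounts: pp0:1 pp1:3 pp2:3 pp3:1 pp4:1
Op 6: write(P2, v0, 111). refcount(pp4)=1 -> write in place. 5 ppages; refcounts: pp0:1 pp1:3 pp2:3 pp3:1 pp4:1
Op 7: write(P2, v2, 166). refcount(pp2)=3>1 -> COPY to pp5. 6 ppages; refcounts: pp0:1 pp1:3 pp2:2 pp3:1 pp4:1 pp5:1
P0: v2 -> pp2 = 17
P1: v2 -> pp2 = 17
P2: v2 -> pp5 = 166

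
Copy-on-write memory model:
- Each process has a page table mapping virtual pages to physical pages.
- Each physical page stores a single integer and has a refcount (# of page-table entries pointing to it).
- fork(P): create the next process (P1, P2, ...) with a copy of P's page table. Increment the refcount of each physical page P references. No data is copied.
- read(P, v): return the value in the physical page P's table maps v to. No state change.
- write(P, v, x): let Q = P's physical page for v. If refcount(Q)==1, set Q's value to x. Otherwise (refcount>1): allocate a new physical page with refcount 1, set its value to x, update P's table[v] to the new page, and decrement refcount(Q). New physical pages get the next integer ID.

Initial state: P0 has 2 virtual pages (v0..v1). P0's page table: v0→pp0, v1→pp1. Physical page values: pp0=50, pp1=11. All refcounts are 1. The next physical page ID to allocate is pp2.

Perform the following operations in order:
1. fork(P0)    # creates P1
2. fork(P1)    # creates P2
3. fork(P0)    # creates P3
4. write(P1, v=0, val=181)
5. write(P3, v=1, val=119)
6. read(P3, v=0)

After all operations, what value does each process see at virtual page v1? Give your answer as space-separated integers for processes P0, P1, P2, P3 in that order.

Answer: 11 11 11 119

Derivation:
Op 1: fork(P0) -> P1. 2 ppages; refcounts: pp0:2 pp1:2
Op 2: fork(P1) -> P2. 2 ppages; refcounts: pp0:3 pp1:3
Op 3: fork(P0) -> P3. 2 ppages; refcounts: pp0:4 pp1:4
Op 4: write(P1, v0, 181). refcount(pp0)=4>1 -> COPY to pp2. 3 ppages; refcounts: pp0:3 pp1:4 pp2:1
Op 5: write(P3, v1, 119). refcount(pp1)=4>1 -> COPY to pp3. 4 ppages; refcounts: pp0:3 pp1:3 pp2:1 pp3:1
Op 6: read(P3, v0) -> 50. No state change.
P0: v1 -> pp1 = 11
P1: v1 -> pp1 = 11
P2: v1 -> pp1 = 11
P3: v1 -> pp3 = 119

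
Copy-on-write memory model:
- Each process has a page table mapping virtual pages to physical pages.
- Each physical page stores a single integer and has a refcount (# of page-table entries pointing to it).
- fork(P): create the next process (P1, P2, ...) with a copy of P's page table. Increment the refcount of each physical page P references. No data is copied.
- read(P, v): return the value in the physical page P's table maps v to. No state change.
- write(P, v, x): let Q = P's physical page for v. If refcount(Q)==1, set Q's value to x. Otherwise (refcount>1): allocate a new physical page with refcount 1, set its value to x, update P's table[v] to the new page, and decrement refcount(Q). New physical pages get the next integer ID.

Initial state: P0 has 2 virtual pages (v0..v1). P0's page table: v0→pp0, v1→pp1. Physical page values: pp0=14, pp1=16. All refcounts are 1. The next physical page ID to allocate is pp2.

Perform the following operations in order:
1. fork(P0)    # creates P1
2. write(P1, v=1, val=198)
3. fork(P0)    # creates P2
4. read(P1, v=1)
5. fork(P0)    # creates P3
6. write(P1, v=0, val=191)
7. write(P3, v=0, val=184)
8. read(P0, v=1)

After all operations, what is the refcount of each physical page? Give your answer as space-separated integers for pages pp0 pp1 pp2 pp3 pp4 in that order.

Answer: 2 3 1 1 1

Derivation:
Op 1: fork(P0) -> P1. 2 ppages; refcounts: pp0:2 pp1:2
Op 2: write(P1, v1, 198). refcount(pp1)=2>1 -> COPY to pp2. 3 ppages; refcounts: pp0:2 pp1:1 pp2:1
Op 3: fork(P0) -> P2. 3 ppages; refcounts: pp0:3 pp1:2 pp2:1
Op 4: read(P1, v1) -> 198. No state change.
Op 5: fork(P0) -> P3. 3 ppages; refcounts: pp0:4 pp1:3 pp2:1
Op 6: write(P1, v0, 191). refcount(pp0)=4>1 -> COPY to pp3. 4 ppages; refcounts: pp0:3 pp1:3 pp2:1 pp3:1
Op 7: write(P3, v0, 184). refcount(pp0)=3>1 -> COPY to pp4. 5 ppages; refcounts: pp0:2 pp1:3 pp2:1 pp3:1 pp4:1
Op 8: read(P0, v1) -> 16. No state change.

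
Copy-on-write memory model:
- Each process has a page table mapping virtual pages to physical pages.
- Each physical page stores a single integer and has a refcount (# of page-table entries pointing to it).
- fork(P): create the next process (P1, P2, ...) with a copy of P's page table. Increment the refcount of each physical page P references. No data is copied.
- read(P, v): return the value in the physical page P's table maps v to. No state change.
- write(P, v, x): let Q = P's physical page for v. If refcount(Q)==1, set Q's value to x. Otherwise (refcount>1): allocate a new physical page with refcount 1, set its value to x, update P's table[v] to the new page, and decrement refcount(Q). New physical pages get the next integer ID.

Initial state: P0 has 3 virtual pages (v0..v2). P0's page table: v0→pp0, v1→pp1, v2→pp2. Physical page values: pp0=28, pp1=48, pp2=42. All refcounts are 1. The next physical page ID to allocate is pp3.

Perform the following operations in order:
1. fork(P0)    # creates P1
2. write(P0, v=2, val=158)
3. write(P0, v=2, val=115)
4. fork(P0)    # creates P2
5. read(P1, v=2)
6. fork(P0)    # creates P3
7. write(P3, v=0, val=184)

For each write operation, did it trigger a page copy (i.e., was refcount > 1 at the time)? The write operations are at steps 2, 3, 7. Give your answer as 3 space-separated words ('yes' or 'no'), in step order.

Op 1: fork(P0) -> P1. 3 ppages; refcounts: pp0:2 pp1:2 pp2:2
Op 2: write(P0, v2, 158). refcount(pp2)=2>1 -> COPY to pp3. 4 ppages; refcounts: pp0:2 pp1:2 pp2:1 pp3:1
Op 3: write(P0, v2, 115). refcount(pp3)=1 -> write in place. 4 ppages; refcounts: pp0:2 pp1:2 pp2:1 pp3:1
Op 4: fork(P0) -> P2. 4 ppages; refcounts: pp0:3 pp1:3 pp2:1 pp3:2
Op 5: read(P1, v2) -> 42. No state change.
Op 6: fork(P0) -> P3. 4 ppages; refcounts: pp0:4 pp1:4 pp2:1 pp3:3
Op 7: write(P3, v0, 184). refcount(pp0)=4>1 -> COPY to pp4. 5 ppages; refcounts: pp0:3 pp1:4 pp2:1 pp3:3 pp4:1

yes no yes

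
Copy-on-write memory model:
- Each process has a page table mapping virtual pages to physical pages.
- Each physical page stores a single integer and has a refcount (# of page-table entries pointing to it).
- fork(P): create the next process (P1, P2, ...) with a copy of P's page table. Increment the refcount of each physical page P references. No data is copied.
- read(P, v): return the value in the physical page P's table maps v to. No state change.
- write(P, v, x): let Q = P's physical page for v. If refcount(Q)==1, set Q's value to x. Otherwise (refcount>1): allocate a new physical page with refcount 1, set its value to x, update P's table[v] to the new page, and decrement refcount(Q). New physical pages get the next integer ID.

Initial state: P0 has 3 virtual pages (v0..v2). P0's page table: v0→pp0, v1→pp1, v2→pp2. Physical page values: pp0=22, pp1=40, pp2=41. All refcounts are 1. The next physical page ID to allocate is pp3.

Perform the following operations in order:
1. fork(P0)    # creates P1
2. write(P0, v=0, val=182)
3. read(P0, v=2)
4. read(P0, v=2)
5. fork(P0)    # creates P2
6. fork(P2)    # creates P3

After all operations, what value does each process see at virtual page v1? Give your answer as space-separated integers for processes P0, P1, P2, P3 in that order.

Op 1: fork(P0) -> P1. 3 ppages; refcounts: pp0:2 pp1:2 pp2:2
Op 2: write(P0, v0, 182). refcount(pp0)=2>1 -> COPY to pp3. 4 ppages; refcounts: pp0:1 pp1:2 pp2:2 pp3:1
Op 3: read(P0, v2) -> 41. No state change.
Op 4: read(P0, v2) -> 41. No state change.
Op 5: fork(P0) -> P2. 4 ppages; refcounts: pp0:1 pp1:3 pp2:3 pp3:2
Op 6: fork(P2) -> P3. 4 ppages; refcounts: pp0:1 pp1:4 pp2:4 pp3:3
P0: v1 -> pp1 = 40
P1: v1 -> pp1 = 40
P2: v1 -> pp1 = 40
P3: v1 -> pp1 = 40

Answer: 40 40 40 40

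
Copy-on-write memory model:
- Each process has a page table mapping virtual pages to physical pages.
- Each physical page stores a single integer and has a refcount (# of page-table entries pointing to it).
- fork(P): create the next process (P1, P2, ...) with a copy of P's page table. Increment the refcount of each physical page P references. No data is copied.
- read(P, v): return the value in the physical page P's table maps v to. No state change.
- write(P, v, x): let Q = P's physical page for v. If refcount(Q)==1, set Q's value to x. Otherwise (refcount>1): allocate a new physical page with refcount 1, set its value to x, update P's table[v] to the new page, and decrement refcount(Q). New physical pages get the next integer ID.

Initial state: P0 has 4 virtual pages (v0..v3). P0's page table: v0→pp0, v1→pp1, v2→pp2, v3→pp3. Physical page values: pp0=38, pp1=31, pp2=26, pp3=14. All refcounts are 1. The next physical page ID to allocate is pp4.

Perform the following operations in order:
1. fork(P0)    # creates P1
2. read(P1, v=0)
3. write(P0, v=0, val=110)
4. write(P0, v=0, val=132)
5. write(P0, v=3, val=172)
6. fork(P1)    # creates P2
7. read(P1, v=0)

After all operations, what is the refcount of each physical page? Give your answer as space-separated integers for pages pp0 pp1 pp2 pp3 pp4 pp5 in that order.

Answer: 2 3 3 2 1 1

Derivation:
Op 1: fork(P0) -> P1. 4 ppages; refcounts: pp0:2 pp1:2 pp2:2 pp3:2
Op 2: read(P1, v0) -> 38. No state change.
Op 3: write(P0, v0, 110). refcount(pp0)=2>1 -> COPY to pp4. 5 ppages; refcounts: pp0:1 pp1:2 pp2:2 pp3:2 pp4:1
Op 4: write(P0, v0, 132). refcount(pp4)=1 -> write in place. 5 ppages; refcounts: pp0:1 pp1:2 pp2:2 pp3:2 pp4:1
Op 5: write(P0, v3, 172). refcount(pp3)=2>1 -> COPY to pp5. 6 ppages; refcounts: pp0:1 pp1:2 pp2:2 pp3:1 pp4:1 pp5:1
Op 6: fork(P1) -> P2. 6 ppages; refcounts: pp0:2 pp1:3 pp2:3 pp3:2 pp4:1 pp5:1
Op 7: read(P1, v0) -> 38. No state change.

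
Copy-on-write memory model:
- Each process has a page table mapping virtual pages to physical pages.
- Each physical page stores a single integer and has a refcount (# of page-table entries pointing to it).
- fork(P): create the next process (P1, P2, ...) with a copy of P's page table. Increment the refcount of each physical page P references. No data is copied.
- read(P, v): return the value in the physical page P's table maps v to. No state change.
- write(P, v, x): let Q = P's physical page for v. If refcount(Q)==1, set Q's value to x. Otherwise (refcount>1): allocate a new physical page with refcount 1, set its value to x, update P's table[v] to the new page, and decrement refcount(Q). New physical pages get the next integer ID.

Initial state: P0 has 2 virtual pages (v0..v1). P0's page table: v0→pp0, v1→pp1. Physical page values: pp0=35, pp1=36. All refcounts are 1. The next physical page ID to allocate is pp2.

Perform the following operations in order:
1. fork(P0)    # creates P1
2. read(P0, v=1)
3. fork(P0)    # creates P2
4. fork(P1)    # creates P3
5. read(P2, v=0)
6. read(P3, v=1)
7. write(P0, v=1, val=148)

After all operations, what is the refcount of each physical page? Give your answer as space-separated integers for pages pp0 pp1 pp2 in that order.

Op 1: fork(P0) -> P1. 2 ppages; refcounts: pp0:2 pp1:2
Op 2: read(P0, v1) -> 36. No state change.
Op 3: fork(P0) -> P2. 2 ppages; refcounts: pp0:3 pp1:3
Op 4: fork(P1) -> P3. 2 ppages; refcounts: pp0:4 pp1:4
Op 5: read(P2, v0) -> 35. No state change.
Op 6: read(P3, v1) -> 36. No state change.
Op 7: write(P0, v1, 148). refcount(pp1)=4>1 -> COPY to pp2. 3 ppages; refcounts: pp0:4 pp1:3 pp2:1

Answer: 4 3 1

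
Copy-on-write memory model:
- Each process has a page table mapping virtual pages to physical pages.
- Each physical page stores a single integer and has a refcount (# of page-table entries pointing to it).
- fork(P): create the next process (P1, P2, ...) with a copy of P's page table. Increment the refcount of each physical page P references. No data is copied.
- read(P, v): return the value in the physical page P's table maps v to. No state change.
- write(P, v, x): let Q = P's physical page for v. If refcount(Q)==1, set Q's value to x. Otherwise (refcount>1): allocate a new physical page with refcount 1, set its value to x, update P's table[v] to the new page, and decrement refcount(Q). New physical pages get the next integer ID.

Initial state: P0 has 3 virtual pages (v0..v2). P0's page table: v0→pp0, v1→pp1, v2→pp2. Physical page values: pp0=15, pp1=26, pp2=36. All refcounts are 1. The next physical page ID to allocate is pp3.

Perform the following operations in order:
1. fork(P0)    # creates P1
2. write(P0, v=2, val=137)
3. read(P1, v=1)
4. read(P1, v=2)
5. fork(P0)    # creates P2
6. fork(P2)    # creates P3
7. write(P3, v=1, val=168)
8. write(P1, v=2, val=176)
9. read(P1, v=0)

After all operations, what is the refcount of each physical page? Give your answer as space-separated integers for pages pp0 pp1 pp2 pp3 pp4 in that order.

Answer: 4 3 1 3 1

Derivation:
Op 1: fork(P0) -> P1. 3 ppages; refcounts: pp0:2 pp1:2 pp2:2
Op 2: write(P0, v2, 137). refcount(pp2)=2>1 -> COPY to pp3. 4 ppages; refcounts: pp0:2 pp1:2 pp2:1 pp3:1
Op 3: read(P1, v1) -> 26. No state change.
Op 4: read(P1, v2) -> 36. No state change.
Op 5: fork(P0) -> P2. 4 ppages; refcounts: pp0:3 pp1:3 pp2:1 pp3:2
Op 6: fork(P2) -> P3. 4 ppages; refcounts: pp0:4 pp1:4 pp2:1 pp3:3
Op 7: write(P3, v1, 168). refcount(pp1)=4>1 -> COPY to pp4. 5 ppages; refcounts: pp0:4 pp1:3 pp2:1 pp3:3 pp4:1
Op 8: write(P1, v2, 176). refcount(pp2)=1 -> write in place. 5 ppages; refcounts: pp0:4 pp1:3 pp2:1 pp3:3 pp4:1
Op 9: read(P1, v0) -> 15. No state change.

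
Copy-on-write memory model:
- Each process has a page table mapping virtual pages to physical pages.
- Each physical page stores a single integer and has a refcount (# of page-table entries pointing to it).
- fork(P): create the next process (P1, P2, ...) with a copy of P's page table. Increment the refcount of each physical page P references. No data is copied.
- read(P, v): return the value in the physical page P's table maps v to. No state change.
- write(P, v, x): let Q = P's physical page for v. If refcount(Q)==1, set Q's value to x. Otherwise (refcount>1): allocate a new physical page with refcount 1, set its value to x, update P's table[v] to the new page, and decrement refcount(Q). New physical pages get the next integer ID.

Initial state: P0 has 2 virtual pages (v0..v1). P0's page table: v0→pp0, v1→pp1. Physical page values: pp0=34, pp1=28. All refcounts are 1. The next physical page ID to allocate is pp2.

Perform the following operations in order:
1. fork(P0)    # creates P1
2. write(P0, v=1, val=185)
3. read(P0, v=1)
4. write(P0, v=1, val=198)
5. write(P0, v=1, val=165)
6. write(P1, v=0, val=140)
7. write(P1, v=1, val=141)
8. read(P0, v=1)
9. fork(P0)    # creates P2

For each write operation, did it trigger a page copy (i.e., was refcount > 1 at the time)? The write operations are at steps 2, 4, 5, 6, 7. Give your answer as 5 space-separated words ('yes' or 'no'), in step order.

Op 1: fork(P0) -> P1. 2 ppages; refcounts: pp0:2 pp1:2
Op 2: write(P0, v1, 185). refcount(pp1)=2>1 -> COPY to pp2. 3 ppages; refcounts: pp0:2 pp1:1 pp2:1
Op 3: read(P0, v1) -> 185. No state change.
Op 4: write(P0, v1, 198). refcount(pp2)=1 -> write in place. 3 ppages; refcounts: pp0:2 pp1:1 pp2:1
Op 5: write(P0, v1, 165). refcount(pp2)=1 -> write in place. 3 ppages; refcounts: pp0:2 pp1:1 pp2:1
Op 6: write(P1, v0, 140). refcount(pp0)=2>1 -> COPY to pp3. 4 ppages; refcounts: pp0:1 pp1:1 pp2:1 pp3:1
Op 7: write(P1, v1, 141). refcount(pp1)=1 -> write in place. 4 ppages; refcounts: pp0:1 pp1:1 pp2:1 pp3:1
Op 8: read(P0, v1) -> 165. No state change.
Op 9: fork(P0) -> P2. 4 ppages; refcounts: pp0:2 pp1:1 pp2:2 pp3:1

yes no no yes no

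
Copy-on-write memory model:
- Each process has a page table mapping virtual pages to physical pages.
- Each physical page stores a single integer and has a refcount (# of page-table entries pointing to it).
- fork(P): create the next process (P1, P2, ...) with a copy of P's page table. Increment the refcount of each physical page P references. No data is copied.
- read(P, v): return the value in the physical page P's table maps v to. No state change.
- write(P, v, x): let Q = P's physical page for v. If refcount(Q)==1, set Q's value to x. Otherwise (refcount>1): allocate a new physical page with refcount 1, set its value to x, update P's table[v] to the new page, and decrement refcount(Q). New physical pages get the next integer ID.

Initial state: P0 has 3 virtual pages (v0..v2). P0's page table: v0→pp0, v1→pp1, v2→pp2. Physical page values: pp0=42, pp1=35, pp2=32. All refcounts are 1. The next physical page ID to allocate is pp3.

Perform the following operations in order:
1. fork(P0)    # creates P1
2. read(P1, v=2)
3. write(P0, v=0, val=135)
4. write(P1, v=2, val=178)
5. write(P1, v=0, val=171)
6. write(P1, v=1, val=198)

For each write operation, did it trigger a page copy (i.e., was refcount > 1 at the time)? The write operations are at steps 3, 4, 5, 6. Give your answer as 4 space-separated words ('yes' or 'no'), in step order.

Op 1: fork(P0) -> P1. 3 ppages; refcounts: pp0:2 pp1:2 pp2:2
Op 2: read(P1, v2) -> 32. No state change.
Op 3: write(P0, v0, 135). refcount(pp0)=2>1 -> COPY to pp3. 4 ppages; refcounts: pp0:1 pp1:2 pp2:2 pp3:1
Op 4: write(P1, v2, 178). refcount(pp2)=2>1 -> COPY to pp4. 5 ppages; refcounts: pp0:1 pp1:2 pp2:1 pp3:1 pp4:1
Op 5: write(P1, v0, 171). refcount(pp0)=1 -> write in place. 5 ppages; refcounts: pp0:1 pp1:2 pp2:1 pp3:1 pp4:1
Op 6: write(P1, v1, 198). refcount(pp1)=2>1 -> COPY to pp5. 6 ppages; refcounts: pp0:1 pp1:1 pp2:1 pp3:1 pp4:1 pp5:1

yes yes no yes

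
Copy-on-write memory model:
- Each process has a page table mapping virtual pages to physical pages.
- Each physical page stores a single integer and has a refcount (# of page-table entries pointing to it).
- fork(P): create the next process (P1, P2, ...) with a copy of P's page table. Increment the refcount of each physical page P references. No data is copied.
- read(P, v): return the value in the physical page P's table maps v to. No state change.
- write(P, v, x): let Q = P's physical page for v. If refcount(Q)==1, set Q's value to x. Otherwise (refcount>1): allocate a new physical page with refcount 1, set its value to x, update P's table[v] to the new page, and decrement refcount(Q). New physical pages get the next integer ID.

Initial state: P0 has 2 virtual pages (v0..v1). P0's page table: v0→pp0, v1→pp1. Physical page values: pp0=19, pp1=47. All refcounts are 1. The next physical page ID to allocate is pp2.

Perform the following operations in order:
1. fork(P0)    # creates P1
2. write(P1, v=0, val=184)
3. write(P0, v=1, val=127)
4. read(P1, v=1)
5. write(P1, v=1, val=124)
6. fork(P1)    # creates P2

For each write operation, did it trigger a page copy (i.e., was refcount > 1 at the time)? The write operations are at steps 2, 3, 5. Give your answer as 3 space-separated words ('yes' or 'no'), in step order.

Op 1: fork(P0) -> P1. 2 ppages; refcounts: pp0:2 pp1:2
Op 2: write(P1, v0, 184). refcount(pp0)=2>1 -> COPY to pp2. 3 ppages; refcounts: pp0:1 pp1:2 pp2:1
Op 3: write(P0, v1, 127). refcount(pp1)=2>1 -> COPY to pp3. 4 ppages; refcounts: pp0:1 pp1:1 pp2:1 pp3:1
Op 4: read(P1, v1) -> 47. No state change.
Op 5: write(P1, v1, 124). refcount(pp1)=1 -> write in place. 4 ppages; refcounts: pp0:1 pp1:1 pp2:1 pp3:1
Op 6: fork(P1) -> P2. 4 ppages; refcounts: pp0:1 pp1:2 pp2:2 pp3:1

yes yes no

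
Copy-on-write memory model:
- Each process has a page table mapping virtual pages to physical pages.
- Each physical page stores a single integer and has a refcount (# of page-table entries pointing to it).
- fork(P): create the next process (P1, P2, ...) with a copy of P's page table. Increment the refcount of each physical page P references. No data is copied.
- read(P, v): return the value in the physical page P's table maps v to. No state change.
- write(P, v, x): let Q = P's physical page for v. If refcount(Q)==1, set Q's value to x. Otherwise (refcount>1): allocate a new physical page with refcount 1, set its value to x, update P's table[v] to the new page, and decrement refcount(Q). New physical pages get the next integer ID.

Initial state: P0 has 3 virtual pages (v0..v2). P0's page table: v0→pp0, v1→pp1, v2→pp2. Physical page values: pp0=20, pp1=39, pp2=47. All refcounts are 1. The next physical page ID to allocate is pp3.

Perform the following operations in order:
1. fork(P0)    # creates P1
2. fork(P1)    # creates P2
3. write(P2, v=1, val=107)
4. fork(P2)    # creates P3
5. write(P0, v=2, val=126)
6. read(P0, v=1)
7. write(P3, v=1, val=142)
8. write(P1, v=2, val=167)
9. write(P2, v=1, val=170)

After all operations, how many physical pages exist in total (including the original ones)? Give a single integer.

Op 1: fork(P0) -> P1. 3 ppages; refcounts: pp0:2 pp1:2 pp2:2
Op 2: fork(P1) -> P2. 3 ppages; refcounts: pp0:3 pp1:3 pp2:3
Op 3: write(P2, v1, 107). refcount(pp1)=3>1 -> COPY to pp3. 4 ppages; refcounts: pp0:3 pp1:2 pp2:3 pp3:1
Op 4: fork(P2) -> P3. 4 ppages; refcounts: pp0:4 pp1:2 pp2:4 pp3:2
Op 5: write(P0, v2, 126). refcount(pp2)=4>1 -> COPY to pp4. 5 ppages; refcounts: pp0:4 pp1:2 pp2:3 pp3:2 pp4:1
Op 6: read(P0, v1) -> 39. No state change.
Op 7: write(P3, v1, 142). refcount(pp3)=2>1 -> COPY to pp5. 6 ppages; refcounts: pp0:4 pp1:2 pp2:3 pp3:1 pp4:1 pp5:1
Op 8: write(P1, v2, 167). refcount(pp2)=3>1 -> COPY to pp6. 7 ppages; refcounts: pp0:4 pp1:2 pp2:2 pp3:1 pp4:1 pp5:1 pp6:1
Op 9: write(P2, v1, 170). refcount(pp3)=1 -> write in place. 7 ppages; refcounts: pp0:4 pp1:2 pp2:2 pp3:1 pp4:1 pp5:1 pp6:1

Answer: 7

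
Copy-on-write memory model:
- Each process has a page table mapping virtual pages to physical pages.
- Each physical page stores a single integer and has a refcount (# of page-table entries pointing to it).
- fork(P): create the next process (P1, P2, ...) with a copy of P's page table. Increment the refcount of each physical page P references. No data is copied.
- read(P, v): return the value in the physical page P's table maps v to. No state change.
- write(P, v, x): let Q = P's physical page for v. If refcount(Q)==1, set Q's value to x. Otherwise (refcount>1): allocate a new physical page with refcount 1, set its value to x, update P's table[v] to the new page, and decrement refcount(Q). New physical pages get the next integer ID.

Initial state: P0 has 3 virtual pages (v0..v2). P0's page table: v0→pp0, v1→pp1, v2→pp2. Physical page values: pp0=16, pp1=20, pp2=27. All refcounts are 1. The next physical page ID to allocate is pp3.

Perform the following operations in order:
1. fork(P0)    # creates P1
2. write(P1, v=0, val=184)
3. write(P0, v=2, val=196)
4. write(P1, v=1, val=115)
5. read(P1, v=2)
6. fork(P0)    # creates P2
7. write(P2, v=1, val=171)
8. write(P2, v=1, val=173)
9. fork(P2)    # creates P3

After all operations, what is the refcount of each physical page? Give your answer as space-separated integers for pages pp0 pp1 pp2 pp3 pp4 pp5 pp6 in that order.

Answer: 3 1 1 1 3 1 2

Derivation:
Op 1: fork(P0) -> P1. 3 ppages; refcounts: pp0:2 pp1:2 pp2:2
Op 2: write(P1, v0, 184). refcount(pp0)=2>1 -> COPY to pp3. 4 ppages; refcounts: pp0:1 pp1:2 pp2:2 pp3:1
Op 3: write(P0, v2, 196). refcount(pp2)=2>1 -> COPY to pp4. 5 ppages; refcounts: pp0:1 pp1:2 pp2:1 pp3:1 pp4:1
Op 4: write(P1, v1, 115). refcount(pp1)=2>1 -> COPY to pp5. 6 ppages; refcounts: pp0:1 pp1:1 pp2:1 pp3:1 pp4:1 pp5:1
Op 5: read(P1, v2) -> 27. No state change.
Op 6: fork(P0) -> P2. 6 ppages; refcounts: pp0:2 pp1:2 pp2:1 pp3:1 pp4:2 pp5:1
Op 7: write(P2, v1, 171). refcount(pp1)=2>1 -> COPY to pp6. 7 ppages; refcounts: pp0:2 pp1:1 pp2:1 pp3:1 pp4:2 pp5:1 pp6:1
Op 8: write(P2, v1, 173). refcount(pp6)=1 -> write in place. 7 ppages; refcounts: pp0:2 pp1:1 pp2:1 pp3:1 pp4:2 pp5:1 pp6:1
Op 9: fork(P2) -> P3. 7 ppages; refcounts: pp0:3 pp1:1 pp2:1 pp3:1 pp4:3 pp5:1 pp6:2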